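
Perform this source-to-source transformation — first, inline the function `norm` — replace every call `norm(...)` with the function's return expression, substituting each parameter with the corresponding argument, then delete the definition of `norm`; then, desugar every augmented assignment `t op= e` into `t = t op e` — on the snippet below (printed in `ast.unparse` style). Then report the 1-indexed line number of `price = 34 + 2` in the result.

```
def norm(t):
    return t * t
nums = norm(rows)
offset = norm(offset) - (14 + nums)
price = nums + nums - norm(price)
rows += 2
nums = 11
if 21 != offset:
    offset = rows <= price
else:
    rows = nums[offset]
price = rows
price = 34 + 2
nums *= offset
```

Transformed code:
nums = rows * rows
offset = offset * offset - (14 + nums)
price = nums + nums - price * price
rows = rows + 2
nums = 11
if 21 != offset:
    offset = rows <= price
else:
    rows = nums[offset]
price = rows
price = 34 + 2
nums = nums * offset

11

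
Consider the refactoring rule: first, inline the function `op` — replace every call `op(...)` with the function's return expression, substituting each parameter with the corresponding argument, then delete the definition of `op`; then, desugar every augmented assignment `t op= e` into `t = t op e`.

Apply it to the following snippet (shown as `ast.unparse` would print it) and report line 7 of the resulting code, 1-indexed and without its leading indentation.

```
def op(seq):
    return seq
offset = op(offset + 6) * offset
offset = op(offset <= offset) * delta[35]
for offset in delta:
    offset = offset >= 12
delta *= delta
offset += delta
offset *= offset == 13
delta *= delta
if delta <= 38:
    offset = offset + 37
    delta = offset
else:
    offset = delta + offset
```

offset = offset * (offset == 13)

Transformed code:
offset = (offset + 6) * offset
offset = (offset <= offset) * delta[35]
for offset in delta:
    offset = offset >= 12
delta = delta * delta
offset = offset + delta
offset = offset * (offset == 13)
delta = delta * delta
if delta <= 38:
    offset = offset + 37
    delta = offset
else:
    offset = delta + offset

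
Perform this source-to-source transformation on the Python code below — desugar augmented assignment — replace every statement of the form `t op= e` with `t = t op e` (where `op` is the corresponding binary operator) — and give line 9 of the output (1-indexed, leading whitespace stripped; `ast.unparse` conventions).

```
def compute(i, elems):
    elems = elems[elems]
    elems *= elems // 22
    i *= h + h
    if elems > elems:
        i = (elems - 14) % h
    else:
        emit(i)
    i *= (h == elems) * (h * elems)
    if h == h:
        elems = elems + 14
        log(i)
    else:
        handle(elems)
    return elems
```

i = i * ((h == elems) * (h * elems))

Transformed code:
def compute(i, elems):
    elems = elems[elems]
    elems = elems * (elems // 22)
    i = i * (h + h)
    if elems > elems:
        i = (elems - 14) % h
    else:
        emit(i)
    i = i * ((h == elems) * (h * elems))
    if h == h:
        elems = elems + 14
        log(i)
    else:
        handle(elems)
    return elems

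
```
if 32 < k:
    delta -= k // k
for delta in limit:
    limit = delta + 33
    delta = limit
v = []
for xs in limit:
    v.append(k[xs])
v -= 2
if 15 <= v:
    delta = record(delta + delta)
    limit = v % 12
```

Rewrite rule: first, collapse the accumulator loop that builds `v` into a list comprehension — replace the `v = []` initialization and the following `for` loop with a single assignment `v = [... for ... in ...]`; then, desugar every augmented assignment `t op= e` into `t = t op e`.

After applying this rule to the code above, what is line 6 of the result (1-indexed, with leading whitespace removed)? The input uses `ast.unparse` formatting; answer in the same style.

Transformed code:
if 32 < k:
    delta = delta - k // k
for delta in limit:
    limit = delta + 33
    delta = limit
v = [k[xs] for xs in limit]
v = v - 2
if 15 <= v:
    delta = record(delta + delta)
    limit = v % 12

v = [k[xs] for xs in limit]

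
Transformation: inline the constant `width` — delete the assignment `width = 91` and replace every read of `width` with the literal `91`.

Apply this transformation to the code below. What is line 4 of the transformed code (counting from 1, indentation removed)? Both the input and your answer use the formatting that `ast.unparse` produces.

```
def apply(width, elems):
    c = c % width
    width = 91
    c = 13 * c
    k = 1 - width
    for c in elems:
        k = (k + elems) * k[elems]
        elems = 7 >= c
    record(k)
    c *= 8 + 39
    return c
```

k = 1 - 91

Transformed code:
def apply(width, elems):
    c = c % 91
    c = 13 * c
    k = 1 - 91
    for c in elems:
        k = (k + elems) * k[elems]
        elems = 7 >= c
    record(k)
    c *= 8 + 39
    return c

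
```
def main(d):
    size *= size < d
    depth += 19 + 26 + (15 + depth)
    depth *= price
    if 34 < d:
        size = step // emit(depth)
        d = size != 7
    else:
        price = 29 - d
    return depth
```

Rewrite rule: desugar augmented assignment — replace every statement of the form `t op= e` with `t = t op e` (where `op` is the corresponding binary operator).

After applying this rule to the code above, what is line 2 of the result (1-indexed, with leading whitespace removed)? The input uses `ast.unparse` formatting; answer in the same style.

size = size * (size < d)

Transformed code:
def main(d):
    size = size * (size < d)
    depth = depth + (19 + 26 + (15 + depth))
    depth = depth * price
    if 34 < d:
        size = step // emit(depth)
        d = size != 7
    else:
        price = 29 - d
    return depth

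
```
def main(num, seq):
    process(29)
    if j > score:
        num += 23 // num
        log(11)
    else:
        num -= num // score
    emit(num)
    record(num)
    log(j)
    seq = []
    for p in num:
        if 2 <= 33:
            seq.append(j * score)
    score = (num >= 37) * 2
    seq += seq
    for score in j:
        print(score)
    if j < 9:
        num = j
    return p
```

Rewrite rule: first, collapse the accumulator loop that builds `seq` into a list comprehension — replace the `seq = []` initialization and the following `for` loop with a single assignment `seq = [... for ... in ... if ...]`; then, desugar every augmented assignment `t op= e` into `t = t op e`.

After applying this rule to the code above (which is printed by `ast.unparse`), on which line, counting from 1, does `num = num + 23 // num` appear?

Transformed code:
def main(num, seq):
    process(29)
    if j > score:
        num = num + 23 // num
        log(11)
    else:
        num = num - num // score
    emit(num)
    record(num)
    log(j)
    seq = [j * score for p in num if 2 <= 33]
    score = (num >= 37) * 2
    seq = seq + seq
    for score in j:
        print(score)
    if j < 9:
        num = j
    return p

4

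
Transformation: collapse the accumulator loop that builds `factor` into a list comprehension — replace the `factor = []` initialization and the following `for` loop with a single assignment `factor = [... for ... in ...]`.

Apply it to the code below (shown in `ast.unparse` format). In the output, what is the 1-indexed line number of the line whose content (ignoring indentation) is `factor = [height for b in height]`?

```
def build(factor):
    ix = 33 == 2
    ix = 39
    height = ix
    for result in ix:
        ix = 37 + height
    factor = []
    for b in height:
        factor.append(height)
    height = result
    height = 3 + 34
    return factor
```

Transformed code:
def build(factor):
    ix = 33 == 2
    ix = 39
    height = ix
    for result in ix:
        ix = 37 + height
    factor = [height for b in height]
    height = result
    height = 3 + 34
    return factor

7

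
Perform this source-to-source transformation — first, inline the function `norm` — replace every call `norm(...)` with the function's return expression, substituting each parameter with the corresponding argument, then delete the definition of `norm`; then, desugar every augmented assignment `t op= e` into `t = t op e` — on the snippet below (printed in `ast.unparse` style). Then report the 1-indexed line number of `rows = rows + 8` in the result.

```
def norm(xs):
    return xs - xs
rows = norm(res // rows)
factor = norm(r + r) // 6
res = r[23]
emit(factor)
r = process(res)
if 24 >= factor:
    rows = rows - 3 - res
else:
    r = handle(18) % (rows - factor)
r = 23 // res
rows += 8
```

11

Transformed code:
rows = res // rows - res // rows
factor = (r + r - (r + r)) // 6
res = r[23]
emit(factor)
r = process(res)
if 24 >= factor:
    rows = rows - 3 - res
else:
    r = handle(18) % (rows - factor)
r = 23 // res
rows = rows + 8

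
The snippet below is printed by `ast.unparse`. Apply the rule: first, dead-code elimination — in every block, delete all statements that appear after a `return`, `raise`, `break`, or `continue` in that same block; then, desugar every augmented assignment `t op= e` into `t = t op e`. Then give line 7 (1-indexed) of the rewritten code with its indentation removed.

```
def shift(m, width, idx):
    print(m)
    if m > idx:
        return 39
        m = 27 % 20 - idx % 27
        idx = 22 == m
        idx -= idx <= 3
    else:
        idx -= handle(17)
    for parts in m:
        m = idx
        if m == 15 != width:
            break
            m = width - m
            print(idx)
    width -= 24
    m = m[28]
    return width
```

Transformed code:
def shift(m, width, idx):
    print(m)
    if m > idx:
        return 39
    else:
        idx = idx - handle(17)
    for parts in m:
        m = idx
        if m == 15 != width:
            break
    width = width - 24
    m = m[28]
    return width

for parts in m:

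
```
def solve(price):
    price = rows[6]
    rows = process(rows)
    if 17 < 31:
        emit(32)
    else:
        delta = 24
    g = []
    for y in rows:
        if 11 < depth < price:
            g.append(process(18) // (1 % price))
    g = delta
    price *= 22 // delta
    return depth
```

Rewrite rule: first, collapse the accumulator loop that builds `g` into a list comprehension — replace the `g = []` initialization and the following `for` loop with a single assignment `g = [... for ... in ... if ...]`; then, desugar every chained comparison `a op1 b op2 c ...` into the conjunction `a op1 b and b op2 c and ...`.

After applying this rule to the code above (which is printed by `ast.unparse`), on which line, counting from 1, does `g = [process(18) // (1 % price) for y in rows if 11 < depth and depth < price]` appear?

8

Transformed code:
def solve(price):
    price = rows[6]
    rows = process(rows)
    if 17 < 31:
        emit(32)
    else:
        delta = 24
    g = [process(18) // (1 % price) for y in rows if 11 < depth and depth < price]
    g = delta
    price *= 22 // delta
    return depth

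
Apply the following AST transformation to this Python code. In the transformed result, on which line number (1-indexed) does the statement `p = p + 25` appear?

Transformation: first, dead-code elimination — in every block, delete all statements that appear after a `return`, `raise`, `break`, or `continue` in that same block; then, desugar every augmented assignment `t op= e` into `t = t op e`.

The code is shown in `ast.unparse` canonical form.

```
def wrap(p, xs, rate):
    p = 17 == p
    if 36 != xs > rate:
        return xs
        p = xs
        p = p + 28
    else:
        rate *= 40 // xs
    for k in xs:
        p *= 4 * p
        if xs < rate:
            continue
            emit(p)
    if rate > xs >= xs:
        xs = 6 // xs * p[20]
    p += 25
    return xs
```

Transformed code:
def wrap(p, xs, rate):
    p = 17 == p
    if 36 != xs > rate:
        return xs
    else:
        rate = rate * (40 // xs)
    for k in xs:
        p = p * (4 * p)
        if xs < rate:
            continue
    if rate > xs >= xs:
        xs = 6 // xs * p[20]
    p = p + 25
    return xs

13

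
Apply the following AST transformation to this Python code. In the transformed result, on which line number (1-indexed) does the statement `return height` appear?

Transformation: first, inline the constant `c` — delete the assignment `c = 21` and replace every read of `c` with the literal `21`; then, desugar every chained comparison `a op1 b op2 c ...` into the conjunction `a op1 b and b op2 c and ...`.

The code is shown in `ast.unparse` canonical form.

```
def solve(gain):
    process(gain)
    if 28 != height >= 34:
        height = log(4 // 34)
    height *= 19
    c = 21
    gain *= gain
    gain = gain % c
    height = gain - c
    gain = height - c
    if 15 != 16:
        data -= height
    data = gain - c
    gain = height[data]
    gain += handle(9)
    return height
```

Transformed code:
def solve(gain):
    process(gain)
    if 28 != height and height >= 34:
        height = log(4 // 34)
    height *= 19
    gain *= gain
    gain = gain % 21
    height = gain - 21
    gain = height - 21
    if 15 != 16:
        data -= height
    data = gain - 21
    gain = height[data]
    gain += handle(9)
    return height

15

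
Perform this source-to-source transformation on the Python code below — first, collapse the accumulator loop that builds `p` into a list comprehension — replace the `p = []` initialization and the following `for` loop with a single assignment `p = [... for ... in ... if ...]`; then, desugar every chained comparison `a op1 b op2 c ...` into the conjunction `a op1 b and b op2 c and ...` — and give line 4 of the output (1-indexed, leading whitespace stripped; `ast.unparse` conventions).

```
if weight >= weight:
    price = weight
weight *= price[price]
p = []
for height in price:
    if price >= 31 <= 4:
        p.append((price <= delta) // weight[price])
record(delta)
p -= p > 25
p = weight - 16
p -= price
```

Transformed code:
if weight >= weight:
    price = weight
weight *= price[price]
p = [(price <= delta) // weight[price] for height in price if price >= 31 and 31 <= 4]
record(delta)
p -= p > 25
p = weight - 16
p -= price

p = [(price <= delta) // weight[price] for height in price if price >= 31 and 31 <= 4]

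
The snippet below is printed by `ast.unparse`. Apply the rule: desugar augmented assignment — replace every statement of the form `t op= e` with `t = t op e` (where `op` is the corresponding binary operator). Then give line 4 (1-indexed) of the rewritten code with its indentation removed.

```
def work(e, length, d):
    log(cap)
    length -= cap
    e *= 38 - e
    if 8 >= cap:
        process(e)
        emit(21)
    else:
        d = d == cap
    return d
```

Transformed code:
def work(e, length, d):
    log(cap)
    length = length - cap
    e = e * (38 - e)
    if 8 >= cap:
        process(e)
        emit(21)
    else:
        d = d == cap
    return d

e = e * (38 - e)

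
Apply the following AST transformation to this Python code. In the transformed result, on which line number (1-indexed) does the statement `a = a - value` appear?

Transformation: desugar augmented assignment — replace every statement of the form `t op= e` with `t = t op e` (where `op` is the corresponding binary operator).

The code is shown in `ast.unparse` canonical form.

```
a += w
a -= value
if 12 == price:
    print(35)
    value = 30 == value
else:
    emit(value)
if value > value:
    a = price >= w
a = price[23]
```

2

Transformed code:
a = a + w
a = a - value
if 12 == price:
    print(35)
    value = 30 == value
else:
    emit(value)
if value > value:
    a = price >= w
a = price[23]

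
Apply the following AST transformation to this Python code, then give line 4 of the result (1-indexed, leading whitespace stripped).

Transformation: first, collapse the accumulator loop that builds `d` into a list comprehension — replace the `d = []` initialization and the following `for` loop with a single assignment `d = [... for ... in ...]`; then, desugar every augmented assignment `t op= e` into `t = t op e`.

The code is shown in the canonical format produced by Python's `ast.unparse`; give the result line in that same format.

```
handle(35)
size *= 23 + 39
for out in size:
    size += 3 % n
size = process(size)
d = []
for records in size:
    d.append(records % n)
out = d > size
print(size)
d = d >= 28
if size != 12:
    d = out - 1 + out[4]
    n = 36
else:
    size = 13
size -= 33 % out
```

Transformed code:
handle(35)
size = size * (23 + 39)
for out in size:
    size = size + 3 % n
size = process(size)
d = [records % n for records in size]
out = d > size
print(size)
d = d >= 28
if size != 12:
    d = out - 1 + out[4]
    n = 36
else:
    size = 13
size = size - 33 % out

size = size + 3 % n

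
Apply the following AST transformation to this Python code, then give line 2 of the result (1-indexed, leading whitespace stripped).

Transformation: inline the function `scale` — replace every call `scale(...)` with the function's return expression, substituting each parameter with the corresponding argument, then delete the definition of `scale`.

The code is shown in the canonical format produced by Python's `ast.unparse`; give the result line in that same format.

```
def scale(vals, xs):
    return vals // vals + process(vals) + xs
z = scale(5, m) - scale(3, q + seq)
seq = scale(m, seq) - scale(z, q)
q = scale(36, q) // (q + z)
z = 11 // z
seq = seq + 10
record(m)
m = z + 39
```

seq = m // m + process(m) + seq - (z // z + process(z) + q)

Transformed code:
z = 5 // 5 + process(5) + m - (3 // 3 + process(3) + (q + seq))
seq = m // m + process(m) + seq - (z // z + process(z) + q)
q = (36 // 36 + process(36) + q) // (q + z)
z = 11 // z
seq = seq + 10
record(m)
m = z + 39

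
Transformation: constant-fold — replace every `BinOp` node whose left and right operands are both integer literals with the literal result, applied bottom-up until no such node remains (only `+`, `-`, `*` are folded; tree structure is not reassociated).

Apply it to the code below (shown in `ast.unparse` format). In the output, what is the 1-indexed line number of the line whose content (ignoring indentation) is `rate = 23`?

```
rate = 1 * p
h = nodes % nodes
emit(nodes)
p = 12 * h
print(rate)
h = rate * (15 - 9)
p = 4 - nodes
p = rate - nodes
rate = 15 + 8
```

9

Transformed code:
rate = 1 * p
h = nodes % nodes
emit(nodes)
p = 12 * h
print(rate)
h = rate * 6
p = 4 - nodes
p = rate - nodes
rate = 23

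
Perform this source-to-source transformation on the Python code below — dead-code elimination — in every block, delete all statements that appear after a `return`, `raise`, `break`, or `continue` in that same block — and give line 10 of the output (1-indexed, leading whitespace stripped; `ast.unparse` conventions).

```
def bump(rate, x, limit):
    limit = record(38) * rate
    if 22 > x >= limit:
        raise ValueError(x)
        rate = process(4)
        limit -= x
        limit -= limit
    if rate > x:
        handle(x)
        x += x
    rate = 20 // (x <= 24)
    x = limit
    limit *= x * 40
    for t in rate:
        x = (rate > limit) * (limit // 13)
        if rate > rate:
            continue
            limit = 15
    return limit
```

limit *= x * 40

Transformed code:
def bump(rate, x, limit):
    limit = record(38) * rate
    if 22 > x >= limit:
        raise ValueError(x)
    if rate > x:
        handle(x)
        x += x
    rate = 20 // (x <= 24)
    x = limit
    limit *= x * 40
    for t in rate:
        x = (rate > limit) * (limit // 13)
        if rate > rate:
            continue
    return limit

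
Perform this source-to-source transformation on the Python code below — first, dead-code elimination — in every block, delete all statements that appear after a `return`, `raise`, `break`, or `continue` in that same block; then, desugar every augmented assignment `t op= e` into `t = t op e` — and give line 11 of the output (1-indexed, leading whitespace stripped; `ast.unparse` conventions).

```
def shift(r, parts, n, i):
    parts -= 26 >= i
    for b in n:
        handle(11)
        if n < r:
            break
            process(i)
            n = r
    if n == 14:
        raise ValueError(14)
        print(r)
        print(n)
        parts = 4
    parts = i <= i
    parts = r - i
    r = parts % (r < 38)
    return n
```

Transformed code:
def shift(r, parts, n, i):
    parts = parts - (26 >= i)
    for b in n:
        handle(11)
        if n < r:
            break
    if n == 14:
        raise ValueError(14)
    parts = i <= i
    parts = r - i
    r = parts % (r < 38)
    return n

r = parts % (r < 38)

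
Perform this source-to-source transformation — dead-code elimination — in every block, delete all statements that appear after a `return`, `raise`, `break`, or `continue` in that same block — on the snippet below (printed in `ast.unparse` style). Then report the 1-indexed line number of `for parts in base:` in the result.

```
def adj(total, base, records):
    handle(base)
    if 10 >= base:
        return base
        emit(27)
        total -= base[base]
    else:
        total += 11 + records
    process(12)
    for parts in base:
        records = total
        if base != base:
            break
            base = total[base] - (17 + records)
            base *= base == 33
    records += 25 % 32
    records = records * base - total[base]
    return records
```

Transformed code:
def adj(total, base, records):
    handle(base)
    if 10 >= base:
        return base
    else:
        total += 11 + records
    process(12)
    for parts in base:
        records = total
        if base != base:
            break
    records += 25 % 32
    records = records * base - total[base]
    return records

8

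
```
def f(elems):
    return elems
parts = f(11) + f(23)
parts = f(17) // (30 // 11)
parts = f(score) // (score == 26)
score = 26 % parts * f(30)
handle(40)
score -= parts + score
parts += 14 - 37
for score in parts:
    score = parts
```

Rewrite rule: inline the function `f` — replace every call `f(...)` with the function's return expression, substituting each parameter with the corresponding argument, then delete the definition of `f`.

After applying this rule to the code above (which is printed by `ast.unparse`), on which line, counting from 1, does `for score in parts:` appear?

Transformed code:
parts = 11 + 23
parts = 17 // (30 // 11)
parts = score // (score == 26)
score = 26 % parts * 30
handle(40)
score -= parts + score
parts += 14 - 37
for score in parts:
    score = parts

8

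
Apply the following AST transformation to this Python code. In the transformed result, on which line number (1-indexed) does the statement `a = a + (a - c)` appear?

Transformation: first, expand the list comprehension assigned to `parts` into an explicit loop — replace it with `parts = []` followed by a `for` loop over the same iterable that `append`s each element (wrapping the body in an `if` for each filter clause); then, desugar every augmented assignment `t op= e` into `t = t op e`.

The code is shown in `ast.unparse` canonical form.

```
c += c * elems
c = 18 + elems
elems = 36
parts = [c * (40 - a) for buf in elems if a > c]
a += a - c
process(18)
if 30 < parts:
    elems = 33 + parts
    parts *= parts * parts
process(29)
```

8

Transformed code:
c = c + c * elems
c = 18 + elems
elems = 36
parts = []
for buf in elems:
    if a > c:
        parts.append(c * (40 - a))
a = a + (a - c)
process(18)
if 30 < parts:
    elems = 33 + parts
    parts = parts * (parts * parts)
process(29)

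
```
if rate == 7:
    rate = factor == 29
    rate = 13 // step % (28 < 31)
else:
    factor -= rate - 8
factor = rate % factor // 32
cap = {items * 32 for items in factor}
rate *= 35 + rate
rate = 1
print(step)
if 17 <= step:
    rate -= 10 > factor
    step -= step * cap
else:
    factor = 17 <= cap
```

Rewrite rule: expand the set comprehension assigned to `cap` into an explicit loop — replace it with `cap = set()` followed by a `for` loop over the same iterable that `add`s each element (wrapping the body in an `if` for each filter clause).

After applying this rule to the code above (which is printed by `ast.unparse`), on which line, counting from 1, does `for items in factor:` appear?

Transformed code:
if rate == 7:
    rate = factor == 29
    rate = 13 // step % (28 < 31)
else:
    factor -= rate - 8
factor = rate % factor // 32
cap = set()
for items in factor:
    cap.add(items * 32)
rate *= 35 + rate
rate = 1
print(step)
if 17 <= step:
    rate -= 10 > factor
    step -= step * cap
else:
    factor = 17 <= cap

8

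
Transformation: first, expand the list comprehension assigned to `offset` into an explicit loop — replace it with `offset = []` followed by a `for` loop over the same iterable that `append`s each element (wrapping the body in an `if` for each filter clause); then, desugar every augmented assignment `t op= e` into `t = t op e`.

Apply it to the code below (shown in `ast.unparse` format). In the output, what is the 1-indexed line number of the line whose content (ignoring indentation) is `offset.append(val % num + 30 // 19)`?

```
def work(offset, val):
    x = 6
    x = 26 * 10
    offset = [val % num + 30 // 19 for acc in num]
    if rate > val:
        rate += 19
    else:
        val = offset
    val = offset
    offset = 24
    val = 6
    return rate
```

Transformed code:
def work(offset, val):
    x = 6
    x = 26 * 10
    offset = []
    for acc in num:
        offset.append(val % num + 30 // 19)
    if rate > val:
        rate = rate + 19
    else:
        val = offset
    val = offset
    offset = 24
    val = 6
    return rate

6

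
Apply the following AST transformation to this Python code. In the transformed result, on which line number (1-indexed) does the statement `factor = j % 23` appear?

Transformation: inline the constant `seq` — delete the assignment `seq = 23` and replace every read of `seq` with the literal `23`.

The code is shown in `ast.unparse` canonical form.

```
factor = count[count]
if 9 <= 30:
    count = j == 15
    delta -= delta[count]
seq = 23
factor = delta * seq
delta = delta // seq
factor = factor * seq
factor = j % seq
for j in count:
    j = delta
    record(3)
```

Transformed code:
factor = count[count]
if 9 <= 30:
    count = j == 15
    delta -= delta[count]
factor = delta * 23
delta = delta // 23
factor = factor * 23
factor = j % 23
for j in count:
    j = delta
    record(3)

8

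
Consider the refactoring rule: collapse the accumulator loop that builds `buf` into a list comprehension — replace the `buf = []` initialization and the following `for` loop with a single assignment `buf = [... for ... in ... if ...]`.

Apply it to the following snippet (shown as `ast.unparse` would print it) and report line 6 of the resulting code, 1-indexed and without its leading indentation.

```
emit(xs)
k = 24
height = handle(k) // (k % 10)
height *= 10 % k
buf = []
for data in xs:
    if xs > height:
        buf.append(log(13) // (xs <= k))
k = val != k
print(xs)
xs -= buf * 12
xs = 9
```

k = val != k

Transformed code:
emit(xs)
k = 24
height = handle(k) // (k % 10)
height *= 10 % k
buf = [log(13) // (xs <= k) for data in xs if xs > height]
k = val != k
print(xs)
xs -= buf * 12
xs = 9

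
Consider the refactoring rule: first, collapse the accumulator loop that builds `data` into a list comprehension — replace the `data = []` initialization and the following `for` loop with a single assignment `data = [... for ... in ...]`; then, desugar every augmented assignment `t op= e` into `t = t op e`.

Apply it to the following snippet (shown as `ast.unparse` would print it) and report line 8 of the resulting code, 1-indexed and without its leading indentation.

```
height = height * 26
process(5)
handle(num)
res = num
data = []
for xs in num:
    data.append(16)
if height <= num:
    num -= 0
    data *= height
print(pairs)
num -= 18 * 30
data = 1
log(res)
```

data = data * height

Transformed code:
height = height * 26
process(5)
handle(num)
res = num
data = [16 for xs in num]
if height <= num:
    num = num - 0
    data = data * height
print(pairs)
num = num - 18 * 30
data = 1
log(res)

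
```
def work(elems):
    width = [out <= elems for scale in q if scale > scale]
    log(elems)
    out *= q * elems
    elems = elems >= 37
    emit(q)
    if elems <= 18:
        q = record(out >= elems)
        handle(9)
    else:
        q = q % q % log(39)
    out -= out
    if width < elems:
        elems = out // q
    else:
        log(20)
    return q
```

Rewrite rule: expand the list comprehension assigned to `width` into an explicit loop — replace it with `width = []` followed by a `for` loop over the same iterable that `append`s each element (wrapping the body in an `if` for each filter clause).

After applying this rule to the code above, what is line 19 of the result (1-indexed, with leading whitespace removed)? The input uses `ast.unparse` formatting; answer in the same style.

Transformed code:
def work(elems):
    width = []
    for scale in q:
        if scale > scale:
            width.append(out <= elems)
    log(elems)
    out *= q * elems
    elems = elems >= 37
    emit(q)
    if elems <= 18:
        q = record(out >= elems)
        handle(9)
    else:
        q = q % q % log(39)
    out -= out
    if width < elems:
        elems = out // q
    else:
        log(20)
    return q

log(20)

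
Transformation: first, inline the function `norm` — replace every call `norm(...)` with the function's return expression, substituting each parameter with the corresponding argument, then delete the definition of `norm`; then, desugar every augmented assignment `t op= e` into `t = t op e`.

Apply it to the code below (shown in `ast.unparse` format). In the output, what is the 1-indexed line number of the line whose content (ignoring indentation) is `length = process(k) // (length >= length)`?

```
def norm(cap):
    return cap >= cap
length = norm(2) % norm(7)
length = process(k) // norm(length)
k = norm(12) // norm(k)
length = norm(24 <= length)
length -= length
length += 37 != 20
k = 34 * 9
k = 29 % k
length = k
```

Transformed code:
length = (2 >= 2) % (7 >= 7)
length = process(k) // (length >= length)
k = (12 >= 12) // (k >= k)
length = (24 <= length) >= (24 <= length)
length = length - length
length = length + (37 != 20)
k = 34 * 9
k = 29 % k
length = k

2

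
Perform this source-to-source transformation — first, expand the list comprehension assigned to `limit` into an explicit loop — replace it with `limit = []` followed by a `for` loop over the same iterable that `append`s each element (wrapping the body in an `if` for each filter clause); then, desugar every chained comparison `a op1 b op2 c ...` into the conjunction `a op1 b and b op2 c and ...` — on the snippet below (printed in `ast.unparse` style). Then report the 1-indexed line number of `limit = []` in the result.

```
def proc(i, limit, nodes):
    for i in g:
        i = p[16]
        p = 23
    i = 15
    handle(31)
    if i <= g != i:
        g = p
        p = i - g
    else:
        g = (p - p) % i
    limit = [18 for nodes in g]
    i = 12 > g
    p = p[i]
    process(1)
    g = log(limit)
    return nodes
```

Transformed code:
def proc(i, limit, nodes):
    for i in g:
        i = p[16]
        p = 23
    i = 15
    handle(31)
    if i <= g and g != i:
        g = p
        p = i - g
    else:
        g = (p - p) % i
    limit = []
    for nodes in g:
        limit.append(18)
    i = 12 > g
    p = p[i]
    process(1)
    g = log(limit)
    return nodes

12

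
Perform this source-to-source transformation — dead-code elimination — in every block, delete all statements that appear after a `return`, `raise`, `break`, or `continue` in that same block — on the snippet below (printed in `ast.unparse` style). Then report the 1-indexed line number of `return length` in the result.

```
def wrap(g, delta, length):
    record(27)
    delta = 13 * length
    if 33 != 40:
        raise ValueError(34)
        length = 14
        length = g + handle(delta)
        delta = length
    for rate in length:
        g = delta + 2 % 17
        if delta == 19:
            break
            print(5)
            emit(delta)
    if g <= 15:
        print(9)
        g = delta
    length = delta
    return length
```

14

Transformed code:
def wrap(g, delta, length):
    record(27)
    delta = 13 * length
    if 33 != 40:
        raise ValueError(34)
    for rate in length:
        g = delta + 2 % 17
        if delta == 19:
            break
    if g <= 15:
        print(9)
        g = delta
    length = delta
    return length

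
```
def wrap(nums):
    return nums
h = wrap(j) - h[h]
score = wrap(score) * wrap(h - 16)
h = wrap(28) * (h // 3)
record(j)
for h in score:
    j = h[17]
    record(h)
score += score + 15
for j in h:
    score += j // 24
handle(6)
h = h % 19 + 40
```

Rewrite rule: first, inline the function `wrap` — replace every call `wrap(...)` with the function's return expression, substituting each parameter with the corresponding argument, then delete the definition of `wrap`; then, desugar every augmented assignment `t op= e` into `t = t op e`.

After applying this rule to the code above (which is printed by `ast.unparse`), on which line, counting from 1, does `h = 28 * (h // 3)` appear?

3

Transformed code:
h = j - h[h]
score = score * (h - 16)
h = 28 * (h // 3)
record(j)
for h in score:
    j = h[17]
    record(h)
score = score + (score + 15)
for j in h:
    score = score + j // 24
handle(6)
h = h % 19 + 40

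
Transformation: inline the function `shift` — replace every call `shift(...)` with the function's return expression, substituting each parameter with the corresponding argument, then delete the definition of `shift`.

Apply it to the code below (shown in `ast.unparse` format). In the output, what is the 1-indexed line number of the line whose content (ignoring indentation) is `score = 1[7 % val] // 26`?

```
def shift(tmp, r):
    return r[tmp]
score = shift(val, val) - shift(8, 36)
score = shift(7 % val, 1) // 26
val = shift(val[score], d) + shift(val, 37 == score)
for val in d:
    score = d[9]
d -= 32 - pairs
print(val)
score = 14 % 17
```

Transformed code:
score = val[val] - 36[8]
score = 1[7 % val] // 26
val = d[val[score]] + (37 == score)[val]
for val in d:
    score = d[9]
d -= 32 - pairs
print(val)
score = 14 % 17

2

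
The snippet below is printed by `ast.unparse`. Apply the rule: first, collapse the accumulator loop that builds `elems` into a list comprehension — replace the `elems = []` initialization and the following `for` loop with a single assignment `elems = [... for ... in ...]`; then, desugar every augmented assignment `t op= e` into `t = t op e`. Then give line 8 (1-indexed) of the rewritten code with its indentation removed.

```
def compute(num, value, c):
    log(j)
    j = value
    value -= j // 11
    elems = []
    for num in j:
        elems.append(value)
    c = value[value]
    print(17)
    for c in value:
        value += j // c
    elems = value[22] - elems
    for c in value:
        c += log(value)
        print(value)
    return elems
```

for c in value:

Transformed code:
def compute(num, value, c):
    log(j)
    j = value
    value = value - j // 11
    elems = [value for num in j]
    c = value[value]
    print(17)
    for c in value:
        value = value + j // c
    elems = value[22] - elems
    for c in value:
        c = c + log(value)
        print(value)
    return elems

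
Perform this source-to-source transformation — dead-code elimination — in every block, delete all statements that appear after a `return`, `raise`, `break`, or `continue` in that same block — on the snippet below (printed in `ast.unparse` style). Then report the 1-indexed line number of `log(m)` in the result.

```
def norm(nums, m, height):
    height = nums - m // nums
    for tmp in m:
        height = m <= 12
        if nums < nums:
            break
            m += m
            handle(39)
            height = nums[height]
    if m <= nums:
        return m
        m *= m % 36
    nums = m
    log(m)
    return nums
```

10

Transformed code:
def norm(nums, m, height):
    height = nums - m // nums
    for tmp in m:
        height = m <= 12
        if nums < nums:
            break
    if m <= nums:
        return m
    nums = m
    log(m)
    return nums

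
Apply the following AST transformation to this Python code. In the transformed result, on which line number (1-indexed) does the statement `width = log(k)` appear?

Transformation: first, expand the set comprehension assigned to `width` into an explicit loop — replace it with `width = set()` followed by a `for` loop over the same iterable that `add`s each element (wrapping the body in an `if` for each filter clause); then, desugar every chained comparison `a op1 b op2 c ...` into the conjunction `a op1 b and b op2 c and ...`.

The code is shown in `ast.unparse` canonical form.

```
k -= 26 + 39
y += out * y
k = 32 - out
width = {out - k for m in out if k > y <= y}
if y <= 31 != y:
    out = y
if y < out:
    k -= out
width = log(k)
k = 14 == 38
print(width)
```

12

Transformed code:
k -= 26 + 39
y += out * y
k = 32 - out
width = set()
for m in out:
    if k > y and y <= y:
        width.add(out - k)
if y <= 31 and 31 != y:
    out = y
if y < out:
    k -= out
width = log(k)
k = 14 == 38
print(width)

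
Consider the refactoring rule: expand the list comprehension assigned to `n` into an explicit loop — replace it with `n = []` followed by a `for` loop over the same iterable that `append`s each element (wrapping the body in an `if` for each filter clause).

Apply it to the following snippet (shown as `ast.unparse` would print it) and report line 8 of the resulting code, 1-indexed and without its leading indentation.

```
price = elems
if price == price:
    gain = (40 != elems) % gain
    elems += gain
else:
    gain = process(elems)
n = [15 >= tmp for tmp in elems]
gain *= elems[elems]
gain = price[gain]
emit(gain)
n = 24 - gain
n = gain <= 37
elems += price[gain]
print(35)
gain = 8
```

Transformed code:
price = elems
if price == price:
    gain = (40 != elems) % gain
    elems += gain
else:
    gain = process(elems)
n = []
for tmp in elems:
    n.append(15 >= tmp)
gain *= elems[elems]
gain = price[gain]
emit(gain)
n = 24 - gain
n = gain <= 37
elems += price[gain]
print(35)
gain = 8

for tmp in elems:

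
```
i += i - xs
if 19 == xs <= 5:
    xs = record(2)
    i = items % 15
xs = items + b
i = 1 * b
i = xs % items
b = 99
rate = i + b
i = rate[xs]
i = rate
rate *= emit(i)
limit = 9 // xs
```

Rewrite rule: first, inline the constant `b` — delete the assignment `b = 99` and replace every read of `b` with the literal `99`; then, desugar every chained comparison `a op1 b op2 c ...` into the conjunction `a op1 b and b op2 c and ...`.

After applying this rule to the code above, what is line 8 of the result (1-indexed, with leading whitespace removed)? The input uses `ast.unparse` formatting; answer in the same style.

Transformed code:
i += i - xs
if 19 == xs and xs <= 5:
    xs = record(2)
    i = items % 15
xs = items + 99
i = 1 * 99
i = xs % items
rate = i + 99
i = rate[xs]
i = rate
rate *= emit(i)
limit = 9 // xs

rate = i + 99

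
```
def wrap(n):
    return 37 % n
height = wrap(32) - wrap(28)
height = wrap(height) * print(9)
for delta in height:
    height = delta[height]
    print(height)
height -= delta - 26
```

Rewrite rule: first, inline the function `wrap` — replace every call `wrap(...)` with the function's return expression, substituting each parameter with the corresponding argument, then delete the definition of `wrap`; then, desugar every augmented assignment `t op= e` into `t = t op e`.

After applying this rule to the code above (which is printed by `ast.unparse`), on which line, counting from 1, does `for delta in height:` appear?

Transformed code:
height = 37 % 32 - 37 % 28
height = 37 % height * print(9)
for delta in height:
    height = delta[height]
    print(height)
height = height - (delta - 26)

3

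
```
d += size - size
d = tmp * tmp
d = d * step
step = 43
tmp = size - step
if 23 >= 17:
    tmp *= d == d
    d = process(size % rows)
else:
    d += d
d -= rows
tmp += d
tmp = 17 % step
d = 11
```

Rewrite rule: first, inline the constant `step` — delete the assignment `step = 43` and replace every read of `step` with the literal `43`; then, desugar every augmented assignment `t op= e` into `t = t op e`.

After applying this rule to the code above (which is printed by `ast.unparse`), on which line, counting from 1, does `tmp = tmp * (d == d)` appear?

6

Transformed code:
d = d + (size - size)
d = tmp * tmp
d = d * 43
tmp = size - 43
if 23 >= 17:
    tmp = tmp * (d == d)
    d = process(size % rows)
else:
    d = d + d
d = d - rows
tmp = tmp + d
tmp = 17 % 43
d = 11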